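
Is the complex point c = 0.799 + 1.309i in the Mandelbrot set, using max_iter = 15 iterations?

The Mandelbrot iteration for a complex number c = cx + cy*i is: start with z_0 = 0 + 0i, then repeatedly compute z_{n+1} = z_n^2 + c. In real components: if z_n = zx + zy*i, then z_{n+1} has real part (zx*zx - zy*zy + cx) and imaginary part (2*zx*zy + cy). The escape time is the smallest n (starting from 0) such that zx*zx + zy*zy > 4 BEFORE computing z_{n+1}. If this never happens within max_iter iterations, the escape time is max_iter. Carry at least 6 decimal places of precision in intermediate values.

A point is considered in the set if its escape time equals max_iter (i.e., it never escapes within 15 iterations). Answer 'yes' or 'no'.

Answer: no

Derivation:
z_0 = 0 + 0i, c = 0.7990 + 1.3090i
Iter 1: z = 0.7990 + 1.3090i, |z|^2 = 2.3519
Iter 2: z = -0.2761 + 3.4008i, |z|^2 = 11.6415
Escaped at iteration 2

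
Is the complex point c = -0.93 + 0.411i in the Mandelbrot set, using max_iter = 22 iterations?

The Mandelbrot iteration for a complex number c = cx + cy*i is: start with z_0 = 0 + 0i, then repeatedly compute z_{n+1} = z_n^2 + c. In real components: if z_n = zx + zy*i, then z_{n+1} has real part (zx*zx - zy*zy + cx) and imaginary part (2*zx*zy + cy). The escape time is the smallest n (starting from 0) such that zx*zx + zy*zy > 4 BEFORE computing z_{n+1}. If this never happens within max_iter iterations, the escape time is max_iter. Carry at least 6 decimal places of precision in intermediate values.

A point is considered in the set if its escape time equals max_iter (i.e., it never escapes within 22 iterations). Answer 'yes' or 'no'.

z_0 = 0 + 0i, c = -0.9300 + 0.4110i
Iter 1: z = -0.9300 + 0.4110i, |z|^2 = 1.0338
Iter 2: z = -0.2340 + -0.3535i, |z|^2 = 0.1797
Iter 3: z = -1.0002 + 0.5764i, |z|^2 = 1.3326
Iter 4: z = -0.2619 + -0.7421i, |z|^2 = 0.6193
Iter 5: z = -1.4120 + 0.7998i, |z|^2 = 2.6335
Iter 6: z = 0.4243 + -1.8476i, |z|^2 = 3.5935
Iter 7: z = -4.1635 + -1.1567i, |z|^2 = 18.6728
Escaped at iteration 7

Answer: no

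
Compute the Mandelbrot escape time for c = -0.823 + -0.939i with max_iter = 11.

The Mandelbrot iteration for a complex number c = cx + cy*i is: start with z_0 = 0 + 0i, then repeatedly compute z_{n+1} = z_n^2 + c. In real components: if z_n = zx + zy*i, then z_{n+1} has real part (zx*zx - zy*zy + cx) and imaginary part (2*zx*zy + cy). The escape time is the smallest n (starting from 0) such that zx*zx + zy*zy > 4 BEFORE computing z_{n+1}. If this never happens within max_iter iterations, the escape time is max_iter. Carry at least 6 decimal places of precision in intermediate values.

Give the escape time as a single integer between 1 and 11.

Answer: 3

Derivation:
z_0 = 0 + 0i, c = -0.8230 + -0.9390i
Iter 1: z = -0.8230 + -0.9390i, |z|^2 = 1.5590
Iter 2: z = -1.0274 + 0.6066i, |z|^2 = 1.4235
Iter 3: z = -0.1354 + -2.1854i, |z|^2 = 4.7944
Escaped at iteration 3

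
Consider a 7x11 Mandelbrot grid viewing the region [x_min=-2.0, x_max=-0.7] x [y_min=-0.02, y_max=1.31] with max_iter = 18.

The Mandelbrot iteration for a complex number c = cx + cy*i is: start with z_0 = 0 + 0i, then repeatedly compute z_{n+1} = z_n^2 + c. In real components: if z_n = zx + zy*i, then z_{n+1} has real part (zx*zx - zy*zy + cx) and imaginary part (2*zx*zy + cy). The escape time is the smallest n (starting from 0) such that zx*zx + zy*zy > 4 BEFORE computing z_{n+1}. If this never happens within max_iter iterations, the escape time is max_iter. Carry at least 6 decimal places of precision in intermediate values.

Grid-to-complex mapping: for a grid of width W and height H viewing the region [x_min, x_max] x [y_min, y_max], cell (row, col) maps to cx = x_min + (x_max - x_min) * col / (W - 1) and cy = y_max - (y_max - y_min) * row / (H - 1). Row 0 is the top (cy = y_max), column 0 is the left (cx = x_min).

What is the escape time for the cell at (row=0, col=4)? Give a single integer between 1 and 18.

z_0 = 0 + 0i, c = -1.1333 + 1.3100i
Iter 1: z = -1.1333 + 1.3100i, |z|^2 = 3.0005
Iter 2: z = -1.5650 + -1.6593i, |z|^2 = 5.2026
Escaped at iteration 2

Answer: 2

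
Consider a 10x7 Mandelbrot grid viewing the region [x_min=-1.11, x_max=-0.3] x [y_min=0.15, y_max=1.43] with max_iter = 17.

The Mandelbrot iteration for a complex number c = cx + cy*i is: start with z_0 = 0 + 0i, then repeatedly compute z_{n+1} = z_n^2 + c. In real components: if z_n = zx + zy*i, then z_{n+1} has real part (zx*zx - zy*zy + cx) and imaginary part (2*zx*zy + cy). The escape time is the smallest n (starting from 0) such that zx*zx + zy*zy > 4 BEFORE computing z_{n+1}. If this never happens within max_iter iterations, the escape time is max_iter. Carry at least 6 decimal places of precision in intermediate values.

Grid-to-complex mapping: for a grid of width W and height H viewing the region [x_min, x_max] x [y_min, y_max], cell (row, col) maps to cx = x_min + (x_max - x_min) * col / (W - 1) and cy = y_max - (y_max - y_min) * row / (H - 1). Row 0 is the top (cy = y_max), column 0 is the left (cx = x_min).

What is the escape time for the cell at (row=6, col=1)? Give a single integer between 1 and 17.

z_0 = 0 + 0i, c = -1.0200 + 0.1500i
Iter 1: z = -1.0200 + 0.1500i, |z|^2 = 1.0629
Iter 2: z = -0.0021 + -0.1560i, |z|^2 = 0.0243
Iter 3: z = -1.0443 + 0.1507i, |z|^2 = 1.1133
Iter 4: z = 0.0479 + -0.1647i, |z|^2 = 0.0294
Iter 5: z = -1.0448 + 0.1342i, |z|^2 = 1.1097
Iter 6: z = 0.0536 + -0.1305i, |z|^2 = 0.0199
Iter 7: z = -1.0341 + 0.1360i, |z|^2 = 1.0880
Iter 8: z = 0.0310 + -0.1313i, |z|^2 = 0.0182
Iter 9: z = -1.0363 + 0.1419i, |z|^2 = 1.0940
Iter 10: z = 0.0338 + -0.1440i, |z|^2 = 0.0219
Iter 11: z = -1.0396 + 0.1403i, |z|^2 = 1.1005
Iter 12: z = 0.0411 + -0.1417i, |z|^2 = 0.0218
Iter 13: z = -1.0384 + 0.1384i, |z|^2 = 1.0974
Iter 14: z = 0.0391 + -0.1373i, |z|^2 = 0.0204
Iter 15: z = -1.0373 + 0.1393i, |z|^2 = 1.0954
Iter 16: z = 0.0367 + -0.1389i, |z|^2 = 0.0206

Answer: 17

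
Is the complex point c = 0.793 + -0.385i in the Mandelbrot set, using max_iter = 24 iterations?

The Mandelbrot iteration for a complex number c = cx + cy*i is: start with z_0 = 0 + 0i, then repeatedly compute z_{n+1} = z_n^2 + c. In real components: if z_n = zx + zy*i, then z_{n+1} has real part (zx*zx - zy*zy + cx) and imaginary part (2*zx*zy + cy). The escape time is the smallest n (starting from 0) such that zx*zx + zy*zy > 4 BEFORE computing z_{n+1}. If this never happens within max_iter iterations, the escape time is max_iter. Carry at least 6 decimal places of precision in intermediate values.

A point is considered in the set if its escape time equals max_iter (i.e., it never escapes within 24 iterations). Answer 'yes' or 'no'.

z_0 = 0 + 0i, c = 0.7930 + -0.3850i
Iter 1: z = 0.7930 + -0.3850i, |z|^2 = 0.7771
Iter 2: z = 1.2736 + -0.9956i, |z|^2 = 2.6134
Iter 3: z = 1.4239 + -2.9211i, |z|^2 = 10.5601
Escaped at iteration 3

Answer: no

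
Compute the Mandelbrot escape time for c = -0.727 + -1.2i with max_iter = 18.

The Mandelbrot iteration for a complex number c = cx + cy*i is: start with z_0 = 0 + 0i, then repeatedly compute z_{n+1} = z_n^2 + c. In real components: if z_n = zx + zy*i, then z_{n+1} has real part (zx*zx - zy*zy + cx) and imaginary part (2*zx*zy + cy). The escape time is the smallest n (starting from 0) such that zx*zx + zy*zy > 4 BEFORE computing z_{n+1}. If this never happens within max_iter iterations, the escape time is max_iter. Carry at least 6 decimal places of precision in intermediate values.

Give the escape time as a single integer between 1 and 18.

Answer: 3

Derivation:
z_0 = 0 + 0i, c = -0.7270 + -1.2000i
Iter 1: z = -0.7270 + -1.2000i, |z|^2 = 1.9685
Iter 2: z = -1.6385 + 0.5448i, |z|^2 = 2.9814
Iter 3: z = 1.6608 + -2.9853i, |z|^2 = 11.6701
Escaped at iteration 3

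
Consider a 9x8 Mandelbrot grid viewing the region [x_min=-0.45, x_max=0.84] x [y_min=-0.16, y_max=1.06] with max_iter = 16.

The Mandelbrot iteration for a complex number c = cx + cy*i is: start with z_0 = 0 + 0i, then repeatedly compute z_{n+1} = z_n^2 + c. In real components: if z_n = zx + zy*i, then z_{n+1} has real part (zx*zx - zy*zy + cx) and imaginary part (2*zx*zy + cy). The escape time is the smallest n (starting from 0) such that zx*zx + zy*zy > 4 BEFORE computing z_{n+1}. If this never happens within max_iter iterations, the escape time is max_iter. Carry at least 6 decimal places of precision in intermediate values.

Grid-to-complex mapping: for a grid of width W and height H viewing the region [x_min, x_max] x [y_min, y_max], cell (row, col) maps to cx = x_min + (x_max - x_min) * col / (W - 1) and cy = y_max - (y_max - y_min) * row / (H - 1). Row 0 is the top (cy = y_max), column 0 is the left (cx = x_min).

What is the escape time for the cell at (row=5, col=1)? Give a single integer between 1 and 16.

Answer: 16

Derivation:
z_0 = 0 + 0i, c = -0.2888 + 0.1886i
Iter 1: z = -0.2888 + 0.1886i, |z|^2 = 0.1189
Iter 2: z = -0.2409 + 0.0797i, |z|^2 = 0.0644
Iter 3: z = -0.2370 + 0.1502i, |z|^2 = 0.0787
Iter 4: z = -0.2551 + 0.1174i, |z|^2 = 0.0789
Iter 5: z = -0.2374 + 0.1287i, |z|^2 = 0.0729
Iter 6: z = -0.2489 + 0.1275i, |z|^2 = 0.0782
Iter 7: z = -0.2430 + 0.1251i, |z|^2 = 0.0747
Iter 8: z = -0.2453 + 0.1278i, |z|^2 = 0.0765
Iter 9: z = -0.2449 + 0.1259i, |z|^2 = 0.0758
Iter 10: z = -0.2446 + 0.1269i, |z|^2 = 0.0760
Iter 11: z = -0.2450 + 0.1265i, |z|^2 = 0.0760
Iter 12: z = -0.2447 + 0.1266i, |z|^2 = 0.0759
Iter 13: z = -0.2449 + 0.1266i, |z|^2 = 0.0760
Iter 14: z = -0.2448 + 0.1266i, |z|^2 = 0.0759
Iter 15: z = -0.2448 + 0.1266i, |z|^2 = 0.0760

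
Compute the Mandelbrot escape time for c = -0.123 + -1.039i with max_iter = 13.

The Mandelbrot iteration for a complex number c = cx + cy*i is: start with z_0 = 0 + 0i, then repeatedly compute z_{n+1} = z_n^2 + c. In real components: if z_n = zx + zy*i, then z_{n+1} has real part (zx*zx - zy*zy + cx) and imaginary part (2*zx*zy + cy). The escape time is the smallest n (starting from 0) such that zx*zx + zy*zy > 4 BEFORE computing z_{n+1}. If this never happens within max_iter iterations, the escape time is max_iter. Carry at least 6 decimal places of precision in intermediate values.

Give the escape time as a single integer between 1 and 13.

Answer: 8

Derivation:
z_0 = 0 + 0i, c = -0.1230 + -1.0390i
Iter 1: z = -0.1230 + -1.0390i, |z|^2 = 1.0946
Iter 2: z = -1.1874 + -0.7834i, |z|^2 = 2.0236
Iter 3: z = 0.6732 + 0.8214i, |z|^2 = 1.1279
Iter 4: z = -0.3446 + 0.0669i, |z|^2 = 0.1232
Iter 5: z = -0.0088 + -1.0851i, |z|^2 = 1.1776
Iter 6: z = -1.3004 + -1.0200i, |z|^2 = 2.7315
Iter 7: z = 0.5276 + 1.6138i, |z|^2 = 2.8828
Iter 8: z = -2.4491 + 0.6640i, |z|^2 = 6.4388
Escaped at iteration 8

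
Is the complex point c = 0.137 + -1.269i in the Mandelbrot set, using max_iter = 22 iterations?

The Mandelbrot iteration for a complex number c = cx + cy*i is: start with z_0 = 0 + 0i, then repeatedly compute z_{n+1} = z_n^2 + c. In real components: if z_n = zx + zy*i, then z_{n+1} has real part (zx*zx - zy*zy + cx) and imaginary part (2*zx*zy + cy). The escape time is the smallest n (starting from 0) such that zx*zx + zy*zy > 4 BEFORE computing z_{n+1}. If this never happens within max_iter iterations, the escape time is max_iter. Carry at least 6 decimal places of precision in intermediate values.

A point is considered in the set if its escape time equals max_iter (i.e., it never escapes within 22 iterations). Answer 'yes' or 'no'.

z_0 = 0 + 0i, c = 0.1370 + -1.2690i
Iter 1: z = 0.1370 + -1.2690i, |z|^2 = 1.6291
Iter 2: z = -1.4546 + -1.6167i, |z|^2 = 4.7296
Escaped at iteration 2

Answer: no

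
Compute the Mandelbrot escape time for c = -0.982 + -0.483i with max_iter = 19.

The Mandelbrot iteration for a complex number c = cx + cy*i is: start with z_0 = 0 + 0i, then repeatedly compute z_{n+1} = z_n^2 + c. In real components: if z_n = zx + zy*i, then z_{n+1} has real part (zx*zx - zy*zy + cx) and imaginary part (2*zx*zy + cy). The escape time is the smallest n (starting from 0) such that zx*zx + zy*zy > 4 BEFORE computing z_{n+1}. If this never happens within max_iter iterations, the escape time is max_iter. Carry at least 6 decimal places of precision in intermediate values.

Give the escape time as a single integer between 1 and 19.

z_0 = 0 + 0i, c = -0.9820 + -0.4830i
Iter 1: z = -0.9820 + -0.4830i, |z|^2 = 1.1976
Iter 2: z = -0.2510 + 0.4656i, |z|^2 = 0.2798
Iter 3: z = -1.1358 + -0.7167i, |z|^2 = 1.8037
Iter 4: z = -0.2056 + 1.1451i, |z|^2 = 1.3535
Iter 5: z = -2.2509 + -0.9539i, |z|^2 = 5.9766
Escaped at iteration 5

Answer: 5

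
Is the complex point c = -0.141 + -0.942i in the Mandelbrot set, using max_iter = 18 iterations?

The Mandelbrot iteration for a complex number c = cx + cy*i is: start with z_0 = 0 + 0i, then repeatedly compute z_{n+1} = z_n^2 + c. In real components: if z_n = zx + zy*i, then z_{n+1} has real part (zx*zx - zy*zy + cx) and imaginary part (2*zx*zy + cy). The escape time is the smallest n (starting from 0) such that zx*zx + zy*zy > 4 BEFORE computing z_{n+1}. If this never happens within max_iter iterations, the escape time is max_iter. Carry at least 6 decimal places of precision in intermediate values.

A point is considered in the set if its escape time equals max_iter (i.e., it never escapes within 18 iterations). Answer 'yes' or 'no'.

z_0 = 0 + 0i, c = -0.1410 + -0.9420i
Iter 1: z = -0.1410 + -0.9420i, |z|^2 = 0.9072
Iter 2: z = -1.0085 + -0.6764i, |z|^2 = 1.4745
Iter 3: z = 0.4186 + 0.4222i, |z|^2 = 0.3535
Iter 4: z = -0.1440 + -0.5886i, |z|^2 = 0.3671
Iter 5: z = -0.4667 + -0.7725i, |z|^2 = 0.8145
Iter 6: z = -0.5199 + -0.2211i, |z|^2 = 0.3192
Iter 7: z = 0.0805 + -0.7121i, |z|^2 = 0.5136
Iter 8: z = -0.6417 + -1.0566i, |z|^2 = 1.5281
Iter 9: z = -0.8456 + 0.4140i, |z|^2 = 0.8864
Iter 10: z = 0.4027 + -1.6421i, |z|^2 = 2.8587
Iter 11: z = -2.6754 + -2.2646i, |z|^2 = 12.2861
Escaped at iteration 11

Answer: no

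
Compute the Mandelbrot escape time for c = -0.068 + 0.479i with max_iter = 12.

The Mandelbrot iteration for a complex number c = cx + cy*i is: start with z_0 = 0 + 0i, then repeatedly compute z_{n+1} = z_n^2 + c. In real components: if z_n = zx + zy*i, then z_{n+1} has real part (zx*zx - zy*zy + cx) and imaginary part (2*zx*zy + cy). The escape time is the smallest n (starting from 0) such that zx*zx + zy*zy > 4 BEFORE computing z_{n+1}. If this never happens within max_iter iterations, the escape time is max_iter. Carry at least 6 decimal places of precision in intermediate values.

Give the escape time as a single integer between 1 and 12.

Answer: 12

Derivation:
z_0 = 0 + 0i, c = -0.0680 + 0.4790i
Iter 1: z = -0.0680 + 0.4790i, |z|^2 = 0.2341
Iter 2: z = -0.2928 + 0.4139i, |z|^2 = 0.2570
Iter 3: z = -0.1535 + 0.2366i, |z|^2 = 0.0796
Iter 4: z = -0.1004 + 0.4063i, |z|^2 = 0.1752
Iter 5: z = -0.2230 + 0.3974i, |z|^2 = 0.2077
Iter 6: z = -0.1762 + 0.3017i, |z|^2 = 0.1221
Iter 7: z = -0.1280 + 0.3727i, |z|^2 = 0.1553
Iter 8: z = -0.1905 + 0.3836i, |z|^2 = 0.1834
Iter 9: z = -0.1788 + 0.3329i, |z|^2 = 0.1428
Iter 10: z = -0.1468 + 0.3599i, |z|^2 = 0.1511
Iter 11: z = -0.1760 + 0.3733i, |z|^2 = 0.1703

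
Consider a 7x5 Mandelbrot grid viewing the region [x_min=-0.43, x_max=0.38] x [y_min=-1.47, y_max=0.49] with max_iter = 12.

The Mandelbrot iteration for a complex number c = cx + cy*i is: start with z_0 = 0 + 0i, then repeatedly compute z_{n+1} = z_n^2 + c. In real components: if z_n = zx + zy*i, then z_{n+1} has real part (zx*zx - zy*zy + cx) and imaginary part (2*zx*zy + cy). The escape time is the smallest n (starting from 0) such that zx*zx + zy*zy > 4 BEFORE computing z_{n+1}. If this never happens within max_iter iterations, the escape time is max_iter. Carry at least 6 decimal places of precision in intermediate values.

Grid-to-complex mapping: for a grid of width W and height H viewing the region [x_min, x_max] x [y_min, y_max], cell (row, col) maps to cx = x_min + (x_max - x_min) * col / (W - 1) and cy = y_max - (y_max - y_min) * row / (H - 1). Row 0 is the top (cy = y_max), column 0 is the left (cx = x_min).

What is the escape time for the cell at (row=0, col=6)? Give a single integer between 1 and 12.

Answer: 8

Derivation:
z_0 = 0 + 0i, c = 0.3800 + 0.4900i
Iter 1: z = 0.3800 + 0.4900i, |z|^2 = 0.3845
Iter 2: z = 0.2843 + 0.8624i, |z|^2 = 0.8246
Iter 3: z = -0.2829 + 0.9804i, |z|^2 = 1.0411
Iter 4: z = -0.5011 + -0.0647i, |z|^2 = 0.2553
Iter 5: z = 0.6269 + 0.5548i, |z|^2 = 0.7008
Iter 6: z = 0.4651 + 1.1856i, |z|^2 = 1.6221
Iter 7: z = -0.8094 + 1.5930i, |z|^2 = 3.1927
Iter 8: z = -1.5024 + -2.0887i, |z|^2 = 6.6200
Escaped at iteration 8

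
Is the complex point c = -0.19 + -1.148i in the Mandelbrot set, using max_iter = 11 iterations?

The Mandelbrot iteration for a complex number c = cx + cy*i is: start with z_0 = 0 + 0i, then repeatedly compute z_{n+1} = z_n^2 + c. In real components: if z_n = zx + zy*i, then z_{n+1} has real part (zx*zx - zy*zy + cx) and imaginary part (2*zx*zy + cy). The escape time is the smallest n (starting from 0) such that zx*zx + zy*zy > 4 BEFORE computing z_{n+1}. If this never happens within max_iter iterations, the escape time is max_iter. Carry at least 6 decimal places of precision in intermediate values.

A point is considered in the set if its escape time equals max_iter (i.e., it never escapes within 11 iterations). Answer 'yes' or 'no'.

Answer: no

Derivation:
z_0 = 0 + 0i, c = -0.1900 + -1.1480i
Iter 1: z = -0.1900 + -1.1480i, |z|^2 = 1.3540
Iter 2: z = -1.4718 + -0.7118i, |z|^2 = 2.6728
Iter 3: z = 1.4696 + 0.9471i, |z|^2 = 3.0568
Iter 4: z = 1.0727 + 1.6358i, |z|^2 = 3.8266
Iter 5: z = -1.7154 + 2.3614i, |z|^2 = 8.5189
Escaped at iteration 5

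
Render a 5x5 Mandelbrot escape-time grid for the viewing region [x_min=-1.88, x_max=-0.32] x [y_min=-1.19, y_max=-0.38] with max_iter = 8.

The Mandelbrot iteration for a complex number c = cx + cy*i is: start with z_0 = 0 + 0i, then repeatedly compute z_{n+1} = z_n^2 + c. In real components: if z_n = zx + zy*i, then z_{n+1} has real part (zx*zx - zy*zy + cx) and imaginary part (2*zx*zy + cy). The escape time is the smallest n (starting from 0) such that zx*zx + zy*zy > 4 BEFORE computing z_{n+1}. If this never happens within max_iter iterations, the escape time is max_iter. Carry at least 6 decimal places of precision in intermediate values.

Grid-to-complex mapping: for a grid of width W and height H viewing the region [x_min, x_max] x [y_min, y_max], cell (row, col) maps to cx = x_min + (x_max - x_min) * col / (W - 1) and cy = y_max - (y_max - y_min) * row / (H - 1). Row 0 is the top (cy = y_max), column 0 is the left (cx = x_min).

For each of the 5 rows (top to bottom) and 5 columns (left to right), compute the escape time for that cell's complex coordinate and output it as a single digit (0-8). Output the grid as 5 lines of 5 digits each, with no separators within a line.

Answer: 34788
23468
13348
13335
12333

Derivation:
(row=0, col=0): c = -1.8800 + -0.3800i → escape time 3
(row=0, col=1): c = -1.4900 + -0.3800i → escape time 4
(row=0, col=2): c = -1.1000 + -0.3800i → escape time 7
(row=0, col=3): c = -0.7100 + -0.3800i → escape time 8
(row=0, col=4): c = -0.3200 + -0.3800i → escape time 8
(row=1, col=0): c = -1.8800 + -0.5825i → escape time 2
(row=1, col=1): c = -1.4900 + -0.5825i → escape time 3
(row=1, col=2): c = -1.1000 + -0.5825i → escape time 4
(row=1, col=3): c = -0.7100 + -0.5825i → escape time 6
(row=1, col=4): c = -0.3200 + -0.5825i → escape time 8
(row=2, col=0): c = -1.8800 + -0.7850i → escape time 1
(row=2, col=1): c = -1.4900 + -0.7850i → escape time 3
(row=2, col=2): c = -1.1000 + -0.7850i → escape time 3
(row=2, col=3): c = -0.7100 + -0.7850i → escape time 4
(row=2, col=4): c = -0.3200 + -0.7850i → escape time 8
(row=3, col=0): c = -1.8800 + -0.9875i → escape time 1
(row=3, col=1): c = -1.4900 + -0.9875i → escape time 3
(row=3, col=2): c = -1.1000 + -0.9875i → escape time 3
(row=3, col=3): c = -0.7100 + -0.9875i → escape time 3
(row=3, col=4): c = -0.3200 + -0.9875i → escape time 5
(row=4, col=0): c = -1.8800 + -1.1900i → escape time 1
(row=4, col=1): c = -1.4900 + -1.1900i → escape time 2
(row=4, col=2): c = -1.1000 + -1.1900i → escape time 3
(row=4, col=3): c = -0.7100 + -1.1900i → escape time 3
(row=4, col=4): c = -0.3200 + -1.1900i → escape time 3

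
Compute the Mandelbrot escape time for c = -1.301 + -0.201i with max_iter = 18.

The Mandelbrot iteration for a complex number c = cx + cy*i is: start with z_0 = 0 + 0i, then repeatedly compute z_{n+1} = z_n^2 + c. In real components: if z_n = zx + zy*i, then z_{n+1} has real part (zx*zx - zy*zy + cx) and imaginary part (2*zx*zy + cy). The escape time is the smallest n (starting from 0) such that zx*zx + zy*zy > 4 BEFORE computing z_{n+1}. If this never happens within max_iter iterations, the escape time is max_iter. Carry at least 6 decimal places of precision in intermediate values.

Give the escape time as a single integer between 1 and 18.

z_0 = 0 + 0i, c = -1.3010 + -0.2010i
Iter 1: z = -1.3010 + -0.2010i, |z|^2 = 1.7330
Iter 2: z = 0.3512 + 0.3220i, |z|^2 = 0.2270
Iter 3: z = -1.2813 + 0.0252i, |z|^2 = 1.6425
Iter 4: z = 0.3402 + -0.2655i, |z|^2 = 0.1862
Iter 5: z = -1.2558 + -0.3817i, |z|^2 = 1.7226
Iter 6: z = 0.1303 + 0.7575i, |z|^2 = 0.5908
Iter 7: z = -1.8579 + -0.0036i, |z|^2 = 3.4518
Iter 8: z = 2.1508 + -0.1874i, |z|^2 = 4.6611
Escaped at iteration 8

Answer: 8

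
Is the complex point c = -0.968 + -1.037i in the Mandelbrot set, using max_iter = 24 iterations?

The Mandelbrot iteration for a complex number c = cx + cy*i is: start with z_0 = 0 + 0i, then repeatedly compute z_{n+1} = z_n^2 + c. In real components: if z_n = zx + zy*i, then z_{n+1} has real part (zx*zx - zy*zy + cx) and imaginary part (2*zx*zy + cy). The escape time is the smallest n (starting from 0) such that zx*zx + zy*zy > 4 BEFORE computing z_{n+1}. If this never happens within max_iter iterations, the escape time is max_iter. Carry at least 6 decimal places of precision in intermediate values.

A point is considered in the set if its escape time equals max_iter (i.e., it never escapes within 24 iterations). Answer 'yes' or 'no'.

Answer: no

Derivation:
z_0 = 0 + 0i, c = -0.9680 + -1.0370i
Iter 1: z = -0.9680 + -1.0370i, |z|^2 = 2.0124
Iter 2: z = -1.1063 + 0.9706i, |z|^2 = 2.1661
Iter 3: z = -0.6861 + -3.1847i, |z|^2 = 10.6131
Escaped at iteration 3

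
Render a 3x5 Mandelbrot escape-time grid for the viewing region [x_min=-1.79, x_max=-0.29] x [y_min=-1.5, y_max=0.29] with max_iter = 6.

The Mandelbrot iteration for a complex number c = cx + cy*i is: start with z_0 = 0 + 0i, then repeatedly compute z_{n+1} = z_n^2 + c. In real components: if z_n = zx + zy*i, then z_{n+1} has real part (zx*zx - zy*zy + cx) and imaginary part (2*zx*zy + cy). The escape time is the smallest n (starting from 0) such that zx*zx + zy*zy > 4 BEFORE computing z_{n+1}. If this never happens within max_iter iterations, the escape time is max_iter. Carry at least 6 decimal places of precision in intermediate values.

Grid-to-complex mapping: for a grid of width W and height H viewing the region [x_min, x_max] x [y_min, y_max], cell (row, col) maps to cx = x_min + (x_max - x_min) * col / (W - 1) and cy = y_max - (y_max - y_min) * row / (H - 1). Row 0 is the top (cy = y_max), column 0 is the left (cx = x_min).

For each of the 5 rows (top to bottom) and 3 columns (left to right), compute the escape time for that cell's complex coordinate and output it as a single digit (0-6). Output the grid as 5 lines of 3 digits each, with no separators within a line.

Answer: 466
466
346
135
122

Derivation:
(row=0, col=0): c = -1.7900 + 0.2900i → escape time 4
(row=0, col=1): c = -1.0400 + 0.2900i → escape time 6
(row=0, col=2): c = -0.2900 + 0.2900i → escape time 6
(row=1, col=0): c = -1.7900 + -0.1575i → escape time 4
(row=1, col=1): c = -1.0400 + -0.1575i → escape time 6
(row=1, col=2): c = -0.2900 + -0.1575i → escape time 6
(row=2, col=0): c = -1.7900 + -0.6050i → escape time 3
(row=2, col=1): c = -1.0400 + -0.6050i → escape time 4
(row=2, col=2): c = -0.2900 + -0.6050i → escape time 6
(row=3, col=0): c = -1.7900 + -1.0525i → escape time 1
(row=3, col=1): c = -1.0400 + -1.0525i → escape time 3
(row=3, col=2): c = -0.2900 + -1.0525i → escape time 5
(row=4, col=0): c = -1.7900 + -1.5000i → escape time 1
(row=4, col=1): c = -1.0400 + -1.5000i → escape time 2
(row=4, col=2): c = -0.2900 + -1.5000i → escape time 2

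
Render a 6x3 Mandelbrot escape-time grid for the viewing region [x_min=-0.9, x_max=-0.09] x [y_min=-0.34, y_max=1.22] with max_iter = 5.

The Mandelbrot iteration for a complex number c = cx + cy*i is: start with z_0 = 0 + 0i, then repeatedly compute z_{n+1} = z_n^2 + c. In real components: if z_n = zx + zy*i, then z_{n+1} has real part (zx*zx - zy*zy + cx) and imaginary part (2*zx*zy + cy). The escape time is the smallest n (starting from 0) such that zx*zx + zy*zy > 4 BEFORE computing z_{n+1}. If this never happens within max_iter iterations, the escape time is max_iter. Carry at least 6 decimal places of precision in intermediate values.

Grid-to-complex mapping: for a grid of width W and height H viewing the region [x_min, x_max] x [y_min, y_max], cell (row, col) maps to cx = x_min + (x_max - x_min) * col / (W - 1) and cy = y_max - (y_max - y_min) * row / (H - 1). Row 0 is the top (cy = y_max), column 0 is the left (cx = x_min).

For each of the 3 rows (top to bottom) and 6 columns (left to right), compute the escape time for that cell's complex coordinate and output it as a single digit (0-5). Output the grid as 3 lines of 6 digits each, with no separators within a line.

(row=0, col=0): c = -0.9000 + 1.2200i → escape time 3
(row=0, col=1): c = -0.7380 + 1.2200i → escape time 3
(row=0, col=2): c = -0.5760 + 1.2200i → escape time 3
(row=0, col=3): c = -0.4140 + 1.2200i → escape time 3
(row=0, col=4): c = -0.2520 + 1.2200i → escape time 3
(row=0, col=5): c = -0.0900 + 1.2200i → escape time 3
(row=1, col=0): c = -0.9000 + 0.4400i → escape time 5
(row=1, col=1): c = -0.7380 + 0.4400i → escape time 5
(row=1, col=2): c = -0.5760 + 0.4400i → escape time 5
(row=1, col=3): c = -0.4140 + 0.4400i → escape time 5
(row=1, col=4): c = -0.2520 + 0.4400i → escape time 5
(row=1, col=5): c = -0.0900 + 0.4400i → escape time 5
(row=2, col=0): c = -0.9000 + -0.3400i → escape time 5
(row=2, col=1): c = -0.7380 + -0.3400i → escape time 5
(row=2, col=2): c = -0.5760 + -0.3400i → escape time 5
(row=2, col=3): c = -0.4140 + -0.3400i → escape time 5
(row=2, col=4): c = -0.2520 + -0.3400i → escape time 5
(row=2, col=5): c = -0.0900 + -0.3400i → escape time 5

Answer: 333333
555555
555555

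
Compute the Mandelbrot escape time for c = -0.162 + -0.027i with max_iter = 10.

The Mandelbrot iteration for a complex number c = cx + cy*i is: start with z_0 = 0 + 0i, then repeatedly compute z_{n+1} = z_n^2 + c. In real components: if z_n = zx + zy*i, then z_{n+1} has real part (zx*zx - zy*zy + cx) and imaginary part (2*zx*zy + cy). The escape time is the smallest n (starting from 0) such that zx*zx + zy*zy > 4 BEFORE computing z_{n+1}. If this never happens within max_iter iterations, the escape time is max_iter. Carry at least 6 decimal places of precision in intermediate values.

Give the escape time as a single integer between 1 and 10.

Answer: 10

Derivation:
z_0 = 0 + 0i, c = -0.1620 + -0.0270i
Iter 1: z = -0.1620 + -0.0270i, |z|^2 = 0.0270
Iter 2: z = -0.1365 + -0.0183i, |z|^2 = 0.0190
Iter 3: z = -0.1437 + -0.0220i, |z|^2 = 0.0211
Iter 4: z = -0.1418 + -0.0207i, |z|^2 = 0.0205
Iter 5: z = -0.1423 + -0.0211i, |z|^2 = 0.0207
Iter 6: z = -0.1422 + -0.0210i, |z|^2 = 0.0207
Iter 7: z = -0.1422 + -0.0210i, |z|^2 = 0.0207
Iter 8: z = -0.1422 + -0.0210i, |z|^2 = 0.0207
Iter 9: z = -0.1422 + -0.0210i, |z|^2 = 0.0207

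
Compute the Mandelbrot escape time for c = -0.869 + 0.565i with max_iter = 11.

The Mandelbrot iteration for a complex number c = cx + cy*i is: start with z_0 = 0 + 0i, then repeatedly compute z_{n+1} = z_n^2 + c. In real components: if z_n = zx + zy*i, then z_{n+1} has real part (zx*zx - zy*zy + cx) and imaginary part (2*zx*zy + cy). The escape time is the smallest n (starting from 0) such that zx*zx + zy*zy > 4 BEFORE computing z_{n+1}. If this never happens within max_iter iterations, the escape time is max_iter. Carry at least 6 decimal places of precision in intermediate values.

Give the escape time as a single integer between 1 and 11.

z_0 = 0 + 0i, c = -0.8690 + 0.5650i
Iter 1: z = -0.8690 + 0.5650i, |z|^2 = 1.0744
Iter 2: z = -0.4331 + -0.4170i, |z|^2 = 0.3614
Iter 3: z = -0.8553 + 0.9261i, |z|^2 = 1.5893
Iter 4: z = -0.9952 + -1.0193i, |z|^2 = 2.0294
Iter 5: z = -0.9176 + 2.5938i, |z|^2 = 7.5697
Escaped at iteration 5

Answer: 5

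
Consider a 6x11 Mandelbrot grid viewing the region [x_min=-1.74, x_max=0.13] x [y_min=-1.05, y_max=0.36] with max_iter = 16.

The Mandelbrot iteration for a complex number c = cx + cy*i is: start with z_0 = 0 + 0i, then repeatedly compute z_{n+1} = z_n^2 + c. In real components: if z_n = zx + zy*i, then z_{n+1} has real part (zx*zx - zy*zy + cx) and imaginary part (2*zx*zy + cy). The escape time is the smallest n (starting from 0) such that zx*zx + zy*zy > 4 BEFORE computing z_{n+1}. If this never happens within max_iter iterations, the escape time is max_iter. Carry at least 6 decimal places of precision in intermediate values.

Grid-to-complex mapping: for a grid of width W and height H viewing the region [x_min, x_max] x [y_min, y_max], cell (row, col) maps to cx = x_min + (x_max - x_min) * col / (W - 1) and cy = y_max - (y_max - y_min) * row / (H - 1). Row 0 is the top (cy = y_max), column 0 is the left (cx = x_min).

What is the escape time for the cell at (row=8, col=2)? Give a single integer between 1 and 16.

Answer: 3

Derivation:
z_0 = 0 + 0i, c = -0.9920 + -0.7680i
Iter 1: z = -0.9920 + -0.7680i, |z|^2 = 1.5739
Iter 2: z = -0.5978 + 0.7557i, |z|^2 = 0.9284
Iter 3: z = -1.2058 + -1.6715i, |z|^2 = 4.2477
Escaped at iteration 3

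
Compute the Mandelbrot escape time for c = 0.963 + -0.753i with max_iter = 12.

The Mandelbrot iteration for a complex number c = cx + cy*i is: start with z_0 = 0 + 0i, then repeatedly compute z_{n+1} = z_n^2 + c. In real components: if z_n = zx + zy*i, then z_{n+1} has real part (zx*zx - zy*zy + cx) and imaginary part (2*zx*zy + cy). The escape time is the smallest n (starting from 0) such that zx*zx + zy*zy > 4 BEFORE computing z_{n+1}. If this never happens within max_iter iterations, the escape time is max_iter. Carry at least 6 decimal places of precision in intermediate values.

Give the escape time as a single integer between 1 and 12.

Answer: 2

Derivation:
z_0 = 0 + 0i, c = 0.9630 + -0.7530i
Iter 1: z = 0.9630 + -0.7530i, |z|^2 = 1.4944
Iter 2: z = 1.3234 + -2.2033i, |z|^2 = 6.6057
Escaped at iteration 2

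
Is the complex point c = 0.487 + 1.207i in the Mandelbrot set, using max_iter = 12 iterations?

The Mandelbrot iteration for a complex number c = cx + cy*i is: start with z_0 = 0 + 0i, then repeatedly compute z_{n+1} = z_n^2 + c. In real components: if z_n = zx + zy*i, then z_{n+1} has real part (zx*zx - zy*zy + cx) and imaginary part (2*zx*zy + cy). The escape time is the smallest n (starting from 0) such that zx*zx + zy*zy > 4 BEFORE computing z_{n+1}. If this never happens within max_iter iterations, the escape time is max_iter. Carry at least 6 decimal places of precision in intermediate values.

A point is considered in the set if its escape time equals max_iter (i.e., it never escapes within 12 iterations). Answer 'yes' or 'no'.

z_0 = 0 + 0i, c = 0.4870 + 1.2070i
Iter 1: z = 0.4870 + 1.2070i, |z|^2 = 1.6940
Iter 2: z = -0.7327 + 2.3826i, |z|^2 = 6.2137
Escaped at iteration 2

Answer: no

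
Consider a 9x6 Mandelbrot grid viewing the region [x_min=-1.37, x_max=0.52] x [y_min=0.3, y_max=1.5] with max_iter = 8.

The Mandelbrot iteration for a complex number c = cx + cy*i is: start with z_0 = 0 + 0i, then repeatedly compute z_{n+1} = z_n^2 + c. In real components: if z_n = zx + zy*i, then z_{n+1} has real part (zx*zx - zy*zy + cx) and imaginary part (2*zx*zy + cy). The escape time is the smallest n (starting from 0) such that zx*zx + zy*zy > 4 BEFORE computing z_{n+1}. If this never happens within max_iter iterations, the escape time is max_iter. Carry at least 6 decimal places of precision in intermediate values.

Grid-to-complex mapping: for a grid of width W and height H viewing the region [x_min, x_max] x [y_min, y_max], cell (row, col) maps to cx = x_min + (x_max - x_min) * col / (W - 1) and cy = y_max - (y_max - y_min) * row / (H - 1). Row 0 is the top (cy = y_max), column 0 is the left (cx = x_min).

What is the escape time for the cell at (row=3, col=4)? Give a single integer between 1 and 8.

Answer: 6

Derivation:
z_0 = 0 + 0i, c = -0.4250 + 0.7800i
Iter 1: z = -0.4250 + 0.7800i, |z|^2 = 0.7890
Iter 2: z = -0.8528 + 0.1170i, |z|^2 = 0.7409
Iter 3: z = 0.2885 + 0.5805i, |z|^2 = 0.4202
Iter 4: z = -0.6787 + 1.1150i, |z|^2 = 1.7037
Iter 5: z = -1.2075 + -0.7334i, |z|^2 = 1.9960
Iter 6: z = 0.4953 + 2.5512i, |z|^2 = 6.7539
Escaped at iteration 6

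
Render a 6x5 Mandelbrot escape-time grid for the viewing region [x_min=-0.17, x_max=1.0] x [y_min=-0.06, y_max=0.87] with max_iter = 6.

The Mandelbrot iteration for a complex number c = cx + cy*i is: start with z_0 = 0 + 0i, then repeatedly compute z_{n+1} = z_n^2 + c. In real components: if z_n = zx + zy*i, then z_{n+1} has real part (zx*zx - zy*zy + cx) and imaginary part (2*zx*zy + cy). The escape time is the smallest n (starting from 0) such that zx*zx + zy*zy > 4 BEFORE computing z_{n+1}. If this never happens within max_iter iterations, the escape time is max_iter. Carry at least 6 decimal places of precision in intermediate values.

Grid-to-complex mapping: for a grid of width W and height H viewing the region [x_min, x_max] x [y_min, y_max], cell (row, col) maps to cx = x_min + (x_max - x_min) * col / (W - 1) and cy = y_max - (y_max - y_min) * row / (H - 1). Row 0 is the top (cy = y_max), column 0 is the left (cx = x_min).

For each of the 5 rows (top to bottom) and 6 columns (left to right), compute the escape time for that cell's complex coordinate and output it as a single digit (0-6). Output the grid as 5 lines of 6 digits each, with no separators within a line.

(row=0, col=0): c = -0.1700 + 0.8700i → escape time 6
(row=0, col=1): c = 0.0640 + 0.8700i → escape time 6
(row=0, col=2): c = 0.2980 + 0.8700i → escape time 4
(row=0, col=3): c = 0.5320 + 0.8700i → escape time 3
(row=0, col=4): c = 0.7660 + 0.8700i → escape time 2
(row=0, col=5): c = 1.0000 + 0.8700i → escape time 2
(row=1, col=0): c = -0.1700 + 0.6375i → escape time 6
(row=1, col=1): c = 0.0640 + 0.6375i → escape time 6
(row=1, col=2): c = 0.2980 + 0.6375i → escape time 6
(row=1, col=3): c = 0.5320 + 0.6375i → escape time 4
(row=1, col=4): c = 0.7660 + 0.6375i → escape time 3
(row=1, col=5): c = 1.0000 + 0.6375i → escape time 2
(row=2, col=0): c = -0.1700 + 0.4050i → escape time 6
(row=2, col=1): c = 0.0640 + 0.4050i → escape time 6
(row=2, col=2): c = 0.2980 + 0.4050i → escape time 6
(row=2, col=3): c = 0.5320 + 0.4050i → escape time 4
(row=2, col=4): c = 0.7660 + 0.4050i → escape time 3
(row=2, col=5): c = 1.0000 + 0.4050i → escape time 2
(row=3, col=0): c = -0.1700 + 0.1725i → escape time 6
(row=3, col=1): c = 0.0640 + 0.1725i → escape time 6
(row=3, col=2): c = 0.2980 + 0.1725i → escape time 6
(row=3, col=3): c = 0.5320 + 0.1725i → escape time 5
(row=3, col=4): c = 0.7660 + 0.1725i → escape time 3
(row=3, col=5): c = 1.0000 + 0.1725i → escape time 2
(row=4, col=0): c = -0.1700 + -0.0600i → escape time 6
(row=4, col=1): c = 0.0640 + -0.0600i → escape time 6
(row=4, col=2): c = 0.2980 + -0.0600i → escape time 6
(row=4, col=3): c = 0.5320 + -0.0600i → escape time 5
(row=4, col=4): c = 0.7660 + -0.0600i → escape time 3
(row=4, col=5): c = 1.0000 + -0.0600i → escape time 2

Answer: 664322
666432
666432
666532
666532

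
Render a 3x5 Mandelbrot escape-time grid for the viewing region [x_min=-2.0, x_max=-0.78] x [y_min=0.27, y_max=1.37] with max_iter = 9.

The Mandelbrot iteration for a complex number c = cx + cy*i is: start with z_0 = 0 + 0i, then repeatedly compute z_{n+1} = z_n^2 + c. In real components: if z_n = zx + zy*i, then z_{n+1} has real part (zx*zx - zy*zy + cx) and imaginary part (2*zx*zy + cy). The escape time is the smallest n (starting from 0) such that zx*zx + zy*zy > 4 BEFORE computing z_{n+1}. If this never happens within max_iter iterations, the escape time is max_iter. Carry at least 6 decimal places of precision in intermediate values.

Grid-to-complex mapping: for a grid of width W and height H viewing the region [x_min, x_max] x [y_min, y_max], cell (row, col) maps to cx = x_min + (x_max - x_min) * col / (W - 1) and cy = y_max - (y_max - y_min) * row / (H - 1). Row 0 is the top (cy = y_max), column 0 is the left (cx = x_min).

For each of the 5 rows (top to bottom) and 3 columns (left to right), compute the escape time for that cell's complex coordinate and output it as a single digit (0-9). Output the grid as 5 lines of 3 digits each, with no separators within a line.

(row=0, col=0): c = -2.0000 + 1.3700i → escape time 1
(row=0, col=1): c = -1.3900 + 1.3700i → escape time 2
(row=0, col=2): c = -0.7800 + 1.3700i → escape time 2
(row=1, col=0): c = -2.0000 + 1.0950i → escape time 1
(row=1, col=1): c = -1.3900 + 1.0950i → escape time 2
(row=1, col=2): c = -0.7800 + 1.0950i → escape time 3
(row=2, col=0): c = -2.0000 + 0.8200i → escape time 1
(row=2, col=1): c = -1.3900 + 0.8200i → escape time 3
(row=2, col=2): c = -0.7800 + 0.8200i → escape time 4
(row=3, col=0): c = -2.0000 + 0.5450i → escape time 1
(row=3, col=1): c = -1.3900 + 0.5450i → escape time 3
(row=3, col=2): c = -0.7800 + 0.5450i → escape time 6
(row=4, col=0): c = -2.0000 + 0.2700i → escape time 1
(row=4, col=1): c = -1.3900 + 0.2700i → escape time 5
(row=4, col=2): c = -0.7800 + 0.2700i → escape time 9

Answer: 122
123
134
136
159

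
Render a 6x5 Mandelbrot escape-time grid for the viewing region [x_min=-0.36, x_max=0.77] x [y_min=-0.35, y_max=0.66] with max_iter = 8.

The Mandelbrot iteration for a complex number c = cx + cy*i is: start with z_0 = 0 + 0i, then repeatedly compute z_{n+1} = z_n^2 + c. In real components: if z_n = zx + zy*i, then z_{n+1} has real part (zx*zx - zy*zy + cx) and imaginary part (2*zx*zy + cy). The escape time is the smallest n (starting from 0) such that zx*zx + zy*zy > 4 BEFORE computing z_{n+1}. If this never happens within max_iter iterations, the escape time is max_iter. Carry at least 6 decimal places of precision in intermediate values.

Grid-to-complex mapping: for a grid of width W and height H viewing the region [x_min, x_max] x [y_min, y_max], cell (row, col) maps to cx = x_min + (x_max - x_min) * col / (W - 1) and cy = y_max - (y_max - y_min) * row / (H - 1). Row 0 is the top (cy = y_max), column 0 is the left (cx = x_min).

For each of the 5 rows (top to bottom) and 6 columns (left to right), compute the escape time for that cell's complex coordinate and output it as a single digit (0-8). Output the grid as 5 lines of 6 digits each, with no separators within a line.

(row=0, col=0): c = -0.3600 + 0.6600i → escape time 8
(row=0, col=1): c = -0.1340 + 0.6600i → escape time 8
(row=0, col=2): c = 0.0920 + 0.6600i → escape time 8
(row=0, col=3): c = 0.3180 + 0.6600i → escape time 8
(row=0, col=4): c = 0.5440 + 0.6600i → escape time 3
(row=0, col=5): c = 0.7700 + 0.6600i → escape time 3
(row=1, col=0): c = -0.3600 + 0.4075i → escape time 8
(row=1, col=1): c = -0.1340 + 0.4075i → escape time 8
(row=1, col=2): c = 0.0920 + 0.4075i → escape time 8
(row=1, col=3): c = 0.3180 + 0.4075i → escape time 8
(row=1, col=4): c = 0.5440 + 0.4075i → escape time 4
(row=1, col=5): c = 0.7700 + 0.4075i → escape time 3
(row=2, col=0): c = -0.3600 + 0.1550i → escape time 8
(row=2, col=1): c = -0.1340 + 0.1550i → escape time 8
(row=2, col=2): c = 0.0920 + 0.1550i → escape time 8
(row=2, col=3): c = 0.3180 + 0.1550i → escape time 8
(row=2, col=4): c = 0.5440 + 0.1550i → escape time 4
(row=2, col=5): c = 0.7700 + 0.1550i → escape time 3
(row=3, col=0): c = -0.3600 + -0.0975i → escape time 8
(row=3, col=1): c = -0.1340 + -0.0975i → escape time 8
(row=3, col=2): c = 0.0920 + -0.0975i → escape time 8
(row=3, col=3): c = 0.3180 + -0.0975i → escape time 8
(row=3, col=4): c = 0.5440 + -0.0975i → escape time 4
(row=3, col=5): c = 0.7700 + -0.0975i → escape time 3
(row=4, col=0): c = -0.3600 + -0.3500i → escape time 8
(row=4, col=1): c = -0.1340 + -0.3500i → escape time 8
(row=4, col=2): c = 0.0920 + -0.3500i → escape time 8
(row=4, col=3): c = 0.3180 + -0.3500i → escape time 8
(row=4, col=4): c = 0.5440 + -0.3500i → escape time 4
(row=4, col=5): c = 0.7700 + -0.3500i → escape time 3

Answer: 888833
888843
888843
888843
888843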